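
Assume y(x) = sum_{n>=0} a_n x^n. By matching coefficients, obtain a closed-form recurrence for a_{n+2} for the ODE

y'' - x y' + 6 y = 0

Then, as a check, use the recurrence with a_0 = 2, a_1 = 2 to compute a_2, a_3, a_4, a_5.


Substitute y = sum_n a_n x^n.
y''(x) has coefficient (n+2)(n+1) a_{n+2} at x^n;
-x y'(x) has coefficient -n a_n at x^n (shift);
6 y(x) has coefficient 6 a_n at x^n.
Matching x^n: (n+2)(n+1) a_{n+2} + (-n + 6) a_n = 0.
Thus a_{n+2} = (n - 6) / ((n+1)(n+2)) * a_n.

Check with a_0 = 2, a_1 = 2 (apply the recurrence for n = 0, 1, 2, 3): a_0 = 2, a_1 = 2, a_2 = -6, a_3 = -5/3, a_4 = 2, a_5 = 1/4.

a_(n+2) = (n - 6) / ((n+1)(n+2)) * a_n; check: a_0 = 2, a_1 = 2, a_2 = -6, a_3 = -5/3, a_4 = 2, a_5 = 1/4


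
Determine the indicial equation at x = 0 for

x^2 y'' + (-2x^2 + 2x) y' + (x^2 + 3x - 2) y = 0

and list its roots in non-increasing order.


Divide by x^2 to reach normal form y'' + P_1(x) y' + P_2(x) y = 0 with P_1(x) = -2 + 2/x and P_2(x) = 1 + 3/x - 2/x^2.
x = 0 is a singular point because the y'-coefficient -2 + 2/x has a pole at x = 0 and the y-coefficient 1 + 3/x - 2/x^2 has a pole at x = 0.
It is a regular singular point because x P_1(x) = p(x) = 2 - 2x and x^2 P_2(x) = q(x) = x^2 + 3x - 2 are polynomials, hence analytic at x = 0.
p(0) = 2,  q(0) = -2.
Indicial equation: r(r-1) + p(0) r + q(0) = 0, i.e. r^2 + (p(0) - 1) r + q(0) = 0, i.e. r^2 + 1 r - 2 = 0.
Discriminant: (1)^2 - 4(-2) = 9, so r = (-1 ± 3)/2.
Solving: r_1 = 1, r_2 = -2.

indicial: r^2 + 1 r - 2 = 0; roots r_1 = 1, r_2 = -2


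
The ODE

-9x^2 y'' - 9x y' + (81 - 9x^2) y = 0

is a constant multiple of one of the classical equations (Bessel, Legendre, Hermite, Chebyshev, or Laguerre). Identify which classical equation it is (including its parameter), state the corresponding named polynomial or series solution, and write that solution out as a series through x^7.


All three coefficients share the factor -9; dividing through by -9 gives  x^2 y'' + x y' + (x^2 - 9) y = 0.
This matches the Bessel equation x^2 y'' + x y' + (x^2 - nu^2) y = 0 with nu^2 = 9, so nu = 3; the solution bounded at x = 0 is J_3(x).
Frobenius at x = 0: indicial roots ±nu; for r = nu the recurrence k(k + 2nu) c_k = -c_{k-2} gives the standard series J_nu(x) = sum_{k>=0} (-1)^k / (k! (k+nu)!) (x/2)^(2k+nu). Evaluate the first 3 terms:
  k = 0: (-1)^0 / (0! * 3! * 2^3) x^3 = 1/(1*6*8) x^3 = (1/48) x^3
  k = 1: (-1)^1 / (1! * 4! * 2^5) x^5 = -1/(1*24*32) x^5 = (-1/768) x^5
  k = 2: (-1)^2 / (2! * 5! * 2^7) x^7 = 1/(2*120*128) x^7 = (1/30720) x^7
Hence J_3(x) = x^7/30720 - x^5/768 + x^3/48 + ....

J_3(x); series = x^7/30720 - x^5/768 + x^3/48


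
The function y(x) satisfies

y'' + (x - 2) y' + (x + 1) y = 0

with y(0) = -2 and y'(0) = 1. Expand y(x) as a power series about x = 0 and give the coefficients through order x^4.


Ansatz: y(x) = sum_{n>=0} a_n x^n, so y'(x) = sum_{n>=1} n a_n x^(n-1) and y''(x) = sum_{n>=2} n(n-1) a_n x^(n-2).
Substitute into P(x) y'' + Q(x) y' + R(x) y = 0 with P(x) = 1, Q(x) = x - 2, R(x) = x + 1, and match powers of x.
Initial conditions: a_0 = -2, a_1 = 1.
Setting the coefficient of each power of x to zero and solving order by order (substituting the coefficients already found):
  x^0: 2 a_2 - 2 a_1 + a_0 = 0  ->  2 a_2 = 2 a_1 - a_0 = 4  ->  a_2 = 2
  x^1: 6 a_3 - 4 a_2 + 2 a_1 + a_0 = 0  ->  6 a_3 = 4 a_2 - 2 a_1 - a_0 = 8  ->  a_3 = 4/3
  x^2: 12 a_4 - 6 a_3 + 3 a_2 + a_1 = 0  ->  12 a_4 = 6 a_3 - 3 a_2 - a_1 = 1  ->  a_4 = 1/12
Truncated series: y(x) = -2 + x + 2 x^2 + (4/3) x^3 + (1/12) x^4 + O(x^5).

a_0 = -2; a_1 = 1; a_2 = 2; a_3 = 4/3; a_4 = 1/12


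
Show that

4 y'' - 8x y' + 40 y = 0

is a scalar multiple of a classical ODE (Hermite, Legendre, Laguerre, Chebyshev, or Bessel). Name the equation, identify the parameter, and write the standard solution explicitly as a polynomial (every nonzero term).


All three coefficients share the factor 4; dividing through by 4 gives  y'' - 2x y' + 10 y = 0.
This matches the Hermite equation y'' - 2x y' + 2n y = 0 with 2n = 10, so n = 5; the polynomial solution is H_5(x).
With y = sum_k a_k x^k, matching x^k gives (k+2)(k+1) a_{k+2} = 2(k - n) a_k = 2(k - 5) a_k. The right side vanishes at k = 5, so the series with the parity of 5 terminates at degree 5.
Standard normalization: leading coefficient of H_n is 2^n, so a_5 = 2^5 = 32. Work downward with a_k = (k+1)(k+2) a_{k+2} / (2(k - n)):
  a_3 = (4)(5)(32) / (2(3 - 5)) = 640/(-4) = -160
  a_1 = (2)(3)(-160) / (2(1 - 5)) = -960/(-8) = 120
Hence H_5(x) = 32 x^5 - 160 x^3 + 120 x.

H_5(x); series = 32 x^5 - 160 x^3 + 120 x


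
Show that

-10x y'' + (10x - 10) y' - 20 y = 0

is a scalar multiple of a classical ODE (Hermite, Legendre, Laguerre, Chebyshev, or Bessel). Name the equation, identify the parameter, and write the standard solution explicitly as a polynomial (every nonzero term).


All three coefficients share the factor -10; dividing through by -10 gives  x y'' + (1 - x) y' + 2 y = 0.
This matches the Laguerre equation x y'' + (1 - x) y' + n y = 0 with n = 2; the polynomial solution is L_2(x).
With y = sum_k a_k x^k, matching x^k gives (k+1)k a_{k+1} + (k+1) a_{k+1} - k a_k + n a_k = 0, i.e. (k+1)^2 a_{k+1} = (k - n) a_k = (k - 2) a_k. The right side vanishes at k = 2, so the series terminates at degree 2.
Standard normalization L_n(0) = 1 gives a_0 = 1. Work upward with a_{k+1} = (k - 2) a_k / (k+1)^2:
  a_1 = (0 - 2)(1) / 1^2 = -2/1 = -2
  a_2 = (1 - 2)(-2) / 2^2 = 2/4 = 1/2
Hence L_2(x) = x^2/2 - 2 x + 1.

L_2(x); series = x^2/2 - 2 x + 1


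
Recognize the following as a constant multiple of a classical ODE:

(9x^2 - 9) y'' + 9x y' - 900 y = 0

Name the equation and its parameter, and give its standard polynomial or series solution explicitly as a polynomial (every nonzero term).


All three coefficients share the factor -9; dividing through by -9 gives  (1 - x^2) y'' - x y' + 100 y = 0.
This matches the Chebyshev equation (1 - x^2) y'' - x y' + n^2 y = 0 (note the -x y' term, not -2x y') with n^2 = 100, so n = 10; the polynomial solution is T_10(x).
With y = sum_k a_k x^k, matching x^k gives (k+2)(k+1) a_{k+2} = (k^2 - n^2) a_k = (k - 10)(k + 10) a_k. The right side vanishes at k = 10, so the series with the parity of 10 terminates at degree 10.
Standard normalization: leading coefficient of T_n is 2^(n-1), so a_10 = 2^9 = 512. Work downward with a_k = (k+1)(k+2) a_{k+2} / ((k - 10)(k + 10)):
  a_8 = (9)(10)(512) / ((8 - 10)(8 + 10)) = 46080/(-36) = -1280
  a_6 = (7)(8)(-1280) / ((6 - 10)(6 + 10)) = -71680/(-64) = 1120
  a_4 = (5)(6)(1120) / ((4 - 10)(4 + 10)) = 33600/(-84) = -400
  a_2 = (3)(4)(-400) / ((2 - 10)(2 + 10)) = -4800/(-96) = 50
  a_0 = (1)(2)(50) / ((0 - 10)(0 + 10)) = 100/(-100) = -1
Hence T_10(x) = 512 x^10 - 1280 x^8 + 1120 x^6 - 400 x^4 + 50 x^2 - 1.

T_10(x); series = 512 x^10 - 1280 x^8 + 1120 x^6 - 400 x^4 + 50 x^2 - 1


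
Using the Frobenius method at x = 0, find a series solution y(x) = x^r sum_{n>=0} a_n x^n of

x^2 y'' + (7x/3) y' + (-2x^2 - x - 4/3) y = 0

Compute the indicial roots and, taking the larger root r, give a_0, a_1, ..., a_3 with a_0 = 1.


Write in Frobenius form y'' + (p(x)/x) y' + (q(x)/x^2) y = 0:
  p(x) = 7/3,  q(x) = -2x^2 - x - 4/3.
Indicial equation: r(r-1) + (7/3) r + (-4/3) = 0 -> roots r_1 = 2/3, r_2 = -2.
Take r = r_1 = 2/3. Let y(x) = x^r sum_{n>=0} a_n x^n with a_0 = 1.
Substitute y = x^r sum a_n x^n and match x^{r+n}. The recurrence is
  D(n) a_n - 1 a_{n-1} - 2 a_{n-2} = 0,  where D(n) = (r+n)(r+n-1) + (7/3)(r+n) + (-4/3).
  a_n = [1 a_{n-1} + 2 a_{n-2}] / D(n).
Since the indicial polynomial factors as (r - r_1)(r - r_2), D(n) = (r_1 + n - r_1)(r_1 + n - r_2) = n(n + 8/3).
Evaluating step by step (a_0 = 1):
  n = 1: D(1) = 1(1 + 8/3) = 11/3; numerator = 1(1) = 1; a_1 = (1)/(11/3) = 3/11
  n = 2: D(2) = 2(2 + 8/3) = 28/3; numerator = 1(3/11) + 2(1) = 25/11; a_2 = (25/11)/(28/3) = 75/308
  n = 3: D(3) = 3(3 + 8/3) = 17; numerator = 1(75/308) + 2(3/11) = 243/308; a_3 = (243/308)/(17) = 243/5236

r = 2/3; a_0 = 1; a_1 = 3/11; a_2 = 75/308; a_3 = 243/5236


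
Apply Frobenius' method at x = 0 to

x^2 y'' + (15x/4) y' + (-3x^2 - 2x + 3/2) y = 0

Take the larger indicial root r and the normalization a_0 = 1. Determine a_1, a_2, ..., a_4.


Write in Frobenius form y'' + (p(x)/x) y' + (q(x)/x^2) y = 0:
  p(x) = 15/4,  q(x) = -3x^2 - 2x + 3/2.
Indicial equation: r(r-1) + (15/4) r + (3/2) = 0 -> roots r_1 = -3/4, r_2 = -2.
Take r = r_1 = -3/4. Let y(x) = x^r sum_{n>=0} a_n x^n with a_0 = 1.
Substitute y = x^r sum a_n x^n and match x^{r+n}. The recurrence is
  D(n) a_n - 2 a_{n-1} - 3 a_{n-2} = 0,  where D(n) = (r+n)(r+n-1) + (15/4)(r+n) + (3/2).
  a_n = [2 a_{n-1} + 3 a_{n-2}] / D(n).
Since the indicial polynomial factors as (r - r_1)(r - r_2), D(n) = (r_1 + n - r_1)(r_1 + n - r_2) = n(n + 5/4).
Evaluating step by step (a_0 = 1):
  n = 1: D(1) = 1(1 + 5/4) = 9/4; numerator = 2(1) = 2; a_1 = (2)/(9/4) = 8/9
  n = 2: D(2) = 2(2 + 5/4) = 13/2; numerator = 2(8/9) + 3(1) = 43/9; a_2 = (43/9)/(13/2) = 86/117
  n = 3: D(3) = 3(3 + 5/4) = 51/4; numerator = 2(86/117) + 3(8/9) = 484/117; a_3 = (484/117)/(51/4) = 1936/5967
  n = 4: D(4) = 4(4 + 5/4) = 21; numerator = 2(1936/5967) + 3(86/117) = 1310/459; a_4 = (1310/459)/(21) = 1310/9639

r = -3/4; a_0 = 1; a_1 = 8/9; a_2 = 86/117; a_3 = 1936/5967; a_4 = 1310/9639


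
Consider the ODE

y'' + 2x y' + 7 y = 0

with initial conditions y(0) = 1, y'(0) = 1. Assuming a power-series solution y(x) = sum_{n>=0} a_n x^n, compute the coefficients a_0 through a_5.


Ansatz: y(x) = sum_{n>=0} a_n x^n, so y'(x) = sum_{n>=1} n a_n x^(n-1) and y''(x) = sum_{n>=2} n(n-1) a_n x^(n-2).
Substitute into P(x) y'' + Q(x) y' + R(x) y = 0 with P(x) = 1, Q(x) = 2x, R(x) = 7, and match powers of x.
Initial conditions: a_0 = 1, a_1 = 1.
Setting the coefficient of each power of x to zero and solving order by order (substituting the coefficients already found):
  x^0: 2 a_2 + 7 a_0 = 0  ->  2 a_2 = -7 a_0 = -7  ->  a_2 = -7/2
  x^1: 6 a_3 + 9 a_1 = 0  ->  6 a_3 = -9 a_1 = -9  ->  a_3 = -3/2
  x^2: 12 a_4 + 11 a_2 = 0  ->  12 a_4 = -11 a_2 = 77/2  ->  a_4 = 77/24
  x^3: 20 a_5 + 13 a_3 = 0  ->  20 a_5 = -13 a_3 = 39/2  ->  a_5 = 39/40
Truncated series: y(x) = 1 + x - (7/2) x^2 - (3/2) x^3 + (77/24) x^4 + (39/40) x^5 + O(x^6).

a_0 = 1; a_1 = 1; a_2 = -7/2; a_3 = -3/2; a_4 = 77/24; a_5 = 39/40


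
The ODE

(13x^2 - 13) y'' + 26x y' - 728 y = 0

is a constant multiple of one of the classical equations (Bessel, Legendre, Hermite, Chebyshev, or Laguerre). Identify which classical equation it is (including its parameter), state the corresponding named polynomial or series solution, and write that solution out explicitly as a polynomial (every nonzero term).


All three coefficients share the factor -13; dividing through by -13 gives  (1 - x^2) y'' - 2x y' + 56 y = 0.
This matches the Legendre equation (1 - x^2) y'' - 2x y' + n(n+1) y = 0 (note the -2x y' term) with n(n+1) = 56, so n = 7; the polynomial solution is P_7(x).
With y = sum_k a_k x^k, matching x^k gives (k+2)(k+1) a_{k+2} = [k(k+1) - n(n+1)] a_k = (k - 7)(k + 8) a_k. The right side vanishes at k = 7, so the series with the parity of 7 terminates at degree 7.
Standard normalization (P_n(1) = 1): leading coefficient (2n)!/(2^n (n!)^2) = 87178291200/(128*25401600) = 429/16, so a_7 = 429/16. Work downward with a_k = (k+1)(k+2) a_{k+2} / ((k - 7)(k + 8)):
  a_5 = (6)(7)(429/16) / ((5 - 7)(5 + 8)) = (9009/8)/(-26) = -693/16
  a_3 = (4)(5)(-693/16) / ((3 - 7)(3 + 8)) = (-3465/4)/(-44) = 315/16
  a_1 = (2)(3)(315/16) / ((1 - 7)(1 + 8)) = (945/8)/(-54) = -35/16
Hence P_7(x) = 429 x^7/16 - 693 x^5/16 + 315 x^3/16 - 35 x/16.

P_7(x); series = 429 x^7/16 - 693 x^5/16 + 315 x^3/16 - 35 x/16


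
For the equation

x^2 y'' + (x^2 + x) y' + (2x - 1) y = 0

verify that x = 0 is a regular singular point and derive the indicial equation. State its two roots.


Divide by x^2 to reach normal form y'' + P_1(x) y' + P_2(x) y = 0 with P_1(x) = 1 + 1/x and P_2(x) = 2/x - 1/x^2.
x = 0 is a singular point because the y'-coefficient 1 + 1/x has a pole at x = 0 and the y-coefficient 2/x - 1/x^2 has a pole at x = 0.
It is a regular singular point because x P_1(x) = p(x) = x + 1 and x^2 P_2(x) = q(x) = 2x - 1 are polynomials, hence analytic at x = 0.
p(0) = 1,  q(0) = -1.
Indicial equation: r(r-1) + p(0) r + q(0) = 0, i.e. r^2 + (p(0) - 1) r + q(0) = 0, i.e. r^2 - 1 = 0.
Discriminant: (0)^2 - 4(-1) = 4, so r = (0 ± 2)/2.
Solving: r_1 = 1, r_2 = -1.

indicial: r^2 - 1 = 0; roots r_1 = 1, r_2 = -1


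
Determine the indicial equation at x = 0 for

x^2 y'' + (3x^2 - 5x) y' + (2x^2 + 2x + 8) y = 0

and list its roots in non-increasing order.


Divide by x^2 to reach normal form y'' + P_1(x) y' + P_2(x) y = 0 with P_1(x) = 3 - 5/x and P_2(x) = 2 + 2/x + 8/x^2.
x = 0 is a singular point because the y'-coefficient 3 - 5/x has a pole at x = 0 and the y-coefficient 2 + 2/x + 8/x^2 has a pole at x = 0.
It is a regular singular point because x P_1(x) = p(x) = 3x - 5 and x^2 P_2(x) = q(x) = 2x^2 + 2x + 8 are polynomials, hence analytic at x = 0.
p(0) = -5,  q(0) = 8.
Indicial equation: r(r-1) + p(0) r + q(0) = 0, i.e. r^2 + (p(0) - 1) r + q(0) = 0, i.e. r^2 - 6 r + 8 = 0.
Discriminant: (-6)^2 - 4(8) = 4, so r = (6 ± 2)/2.
Solving: r_1 = 4, r_2 = 2.

indicial: r^2 - 6 r + 8 = 0; roots r_1 = 4, r_2 = 2


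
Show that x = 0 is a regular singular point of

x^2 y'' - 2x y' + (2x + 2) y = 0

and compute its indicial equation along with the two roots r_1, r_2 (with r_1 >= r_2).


Divide by x^2 to reach normal form y'' + P_1(x) y' + P_2(x) y = 0 with P_1(x) = -2/x and P_2(x) = 2/x + 2/x^2.
x = 0 is a singular point because the y'-coefficient -2/x has a pole at x = 0 and the y-coefficient 2/x + 2/x^2 has a pole at x = 0.
It is a regular singular point because x P_1(x) = p(x) = -2 and x^2 P_2(x) = q(x) = 2x + 2 are polynomials, hence analytic at x = 0.
p(0) = -2,  q(0) = 2.
Indicial equation: r(r-1) + p(0) r + q(0) = 0, i.e. r^2 + (p(0) - 1) r + q(0) = 0, i.e. r^2 - 3 r + 2 = 0.
Discriminant: (-3)^2 - 4(2) = 1, so r = (3 ± 1)/2.
Solving: r_1 = 2, r_2 = 1.

indicial: r^2 - 3 r + 2 = 0; roots r_1 = 2, r_2 = 1


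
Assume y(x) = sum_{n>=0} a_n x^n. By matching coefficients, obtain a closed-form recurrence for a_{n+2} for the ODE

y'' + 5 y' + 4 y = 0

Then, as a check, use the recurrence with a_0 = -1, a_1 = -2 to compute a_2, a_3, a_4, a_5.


Substitute y = sum_n a_n x^n.
y''(x) has coefficient (n+2)(n+1) a_{n+2} at x^n;
5 y'(x) has coefficient 5 (n+1) a_{n+1} at x^n;
4 y(x) has coefficient 4 a_n at x^n.
Matching x^n: (n+2)(n+1) a_{n+2} + 5 (n+1) a_{n+1} + 4 a_n = 0.
Thus a_{n+2} = [-5 (n+1) a_{n+1} - 4 a_n] / ((n+1)(n+2)).

Check with a_0 = -1, a_1 = -2 (apply the recurrence for n = 0, 1, 2, 3): a_0 = -1, a_1 = -2, a_2 = 7, a_3 = -31/3, a_4 = 127/12, a_5 = -511/60.

a_(n+2) = [-5 (n+1) a_(n+1) - 4 a_n] / ((n+1)(n+2)); check: a_0 = -1, a_1 = -2, a_2 = 7, a_3 = -31/3, a_4 = 127/12, a_5 = -511/60


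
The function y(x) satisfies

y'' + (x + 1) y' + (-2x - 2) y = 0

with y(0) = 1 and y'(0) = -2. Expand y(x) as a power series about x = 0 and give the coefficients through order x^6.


Ansatz: y(x) = sum_{n>=0} a_n x^n, so y'(x) = sum_{n>=1} n a_n x^(n-1) and y''(x) = sum_{n>=2} n(n-1) a_n x^(n-2).
Substitute into P(x) y'' + Q(x) y' + R(x) y = 0 with P(x) = 1, Q(x) = x + 1, R(x) = -2x - 2, and match powers of x.
Initial conditions: a_0 = 1, a_1 = -2.
Setting the coefficient of each power of x to zero and solving order by order (substituting the coefficients already found):
  x^0: 2 a_2 + a_1 - 2 a_0 = 0  ->  2 a_2 = -a_1 + 2 a_0 = 4  ->  a_2 = 2
  x^1: 6 a_3 + 2 a_2 - a_1 - 2 a_0 = 0  ->  6 a_3 = -2 a_2 + a_1 + 2 a_0 = -4  ->  a_3 = -2/3
  x^2: 12 a_4 + 3 a_3 - 2 a_1 = 0  ->  12 a_4 = -3 a_3 + 2 a_1 = -2  ->  a_4 = -1/6
  x^3: 20 a_5 + 4 a_4 + a_3 - 2 a_2 = 0  ->  20 a_5 = -4 a_4 - a_3 + 2 a_2 = 16/3  ->  a_5 = 4/15
  x^4: 30 a_6 + 5 a_5 + 2 a_4 - 2 a_3 = 0  ->  30 a_6 = -5 a_5 - 2 a_4 + 2 a_3 = -7/3  ->  a_6 = -7/90
Truncated series: y(x) = 1 - 2 x + 2 x^2 - (2/3) x^3 - (1/6) x^4 + (4/15) x^5 - (7/90) x^6 + O(x^7).

a_0 = 1; a_1 = -2; a_2 = 2; a_3 = -2/3; a_4 = -1/6; a_5 = 4/15; a_6 = -7/90


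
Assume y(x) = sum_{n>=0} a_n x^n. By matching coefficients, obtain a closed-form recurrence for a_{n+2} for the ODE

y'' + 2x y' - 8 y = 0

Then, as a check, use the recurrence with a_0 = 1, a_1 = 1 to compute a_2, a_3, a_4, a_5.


Substitute y = sum_n a_n x^n.
y''(x) has coefficient (n+2)(n+1) a_{n+2} at x^n;
2 x y'(x) has coefficient 2 n a_n at x^n (shift);
-8 y(x) has coefficient -8 a_n at x^n.
Matching x^n: (n+2)(n+1) a_{n+2} + (2n - 8) a_n = 0.
Thus a_{n+2} = (-2n + 8) / ((n+1)(n+2)) * a_n.

Check with a_0 = 1, a_1 = 1 (apply the recurrence for n = 0, 1, 2, 3): a_0 = 1, a_1 = 1, a_2 = 4, a_3 = 1, a_4 = 4/3, a_5 = 1/10.

a_(n+2) = (-2n + 8) / ((n+1)(n+2)) * a_n; check: a_0 = 1, a_1 = 1, a_2 = 4, a_3 = 1, a_4 = 4/3, a_5 = 1/10


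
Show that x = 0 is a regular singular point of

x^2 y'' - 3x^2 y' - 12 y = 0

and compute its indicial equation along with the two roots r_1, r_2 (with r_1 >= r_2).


Divide by x^2 to reach normal form y'' + P_1(x) y' + P_2(x) y = 0 with P_1(x) = -3 and P_2(x) = -12/x^2.
x = 0 is a singular point because the y-coefficient -12/x^2 has a pole at x = 0.
It is a regular singular point because x P_1(x) = p(x) = -3x and x^2 P_2(x) = q(x) = -12 are polynomials, hence analytic at x = 0.
p(0) = 0,  q(0) = -12.
Indicial equation: r(r-1) + p(0) r + q(0) = 0, i.e. r^2 + (p(0) - 1) r + q(0) = 0, i.e. r^2 - 1 r - 12 = 0.
Discriminant: (-1)^2 - 4(-12) = 49, so r = (1 ± 7)/2.
Solving: r_1 = 4, r_2 = -3.

indicial: r^2 - 1 r - 12 = 0; roots r_1 = 4, r_2 = -3


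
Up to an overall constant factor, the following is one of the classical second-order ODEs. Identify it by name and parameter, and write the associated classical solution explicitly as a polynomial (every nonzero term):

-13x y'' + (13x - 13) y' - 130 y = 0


All three coefficients share the factor -13; dividing through by -13 gives  x y'' + (1 - x) y' + 10 y = 0.
This matches the Laguerre equation x y'' + (1 - x) y' + n y = 0 with n = 10; the polynomial solution is L_10(x).
With y = sum_k a_k x^k, matching x^k gives (k+1)k a_{k+1} + (k+1) a_{k+1} - k a_k + n a_k = 0, i.e. (k+1)^2 a_{k+1} = (k - n) a_k = (k - 10) a_k. The right side vanishes at k = 10, so the series terminates at degree 10.
Standard normalization L_n(0) = 1 gives a_0 = 1. Work upward with a_{k+1} = (k - 10) a_k / (k+1)^2:
  a_1 = (0 - 10)(1) / 1^2 = -10/1 = -10
  a_2 = (1 - 10)(-10) / 2^2 = 90/4 = 45/2
  a_3 = (2 - 10)(45/2) / 3^2 = -180/9 = -20
  a_4 = (3 - 10)(-20) / 4^2 = 140/16 = 35/4
  a_5 = (4 - 10)(35/4) / 5^2 = (-105/2)/25 = -21/10
  a_6 = (5 - 10)(-21/10) / 6^2 = (21/2)/36 = 7/24
  a_7 = (6 - 10)(7/24) / 7^2 = (-7/6)/49 = -1/42
  a_8 = (7 - 10)(-1/42) / 8^2 = (1/14)/64 = 1/896
  a_9 = (8 - 10)(1/896) / 9^2 = (-1/448)/81 = -1/36288
  a_10 = (9 - 10)(-1/36288) / 10^2 = (1/36288)/100 = 1/3628800
Hence L_10(x) = x^10/3628800 - x^9/36288 + x^8/896 - x^7/42 + 7 x^6/24 - 21 x^5/10 + 35 x^4/4 - 20 x^3 + 45 x^2/2 - 10 x + 1.

L_10(x); series = x^10/3628800 - x^9/36288 + x^8/896 - x^7/42 + 7 x^6/24 - 21 x^5/10 + 35 x^4/4 - 20 x^3 + 45 x^2/2 - 10 x + 1


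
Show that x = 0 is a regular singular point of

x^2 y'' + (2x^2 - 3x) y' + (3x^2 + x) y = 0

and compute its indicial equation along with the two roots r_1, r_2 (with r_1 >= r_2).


Divide by x^2 to reach normal form y'' + P_1(x) y' + P_2(x) y = 0 with P_1(x) = 2 - 3/x and P_2(x) = 3 + 1/x.
x = 0 is a singular point because the y'-coefficient 2 - 3/x has a pole at x = 0 and the y-coefficient 3 + 1/x has a pole at x = 0.
It is a regular singular point because x P_1(x) = p(x) = 2x - 3 and x^2 P_2(x) = q(x) = 3x^2 + x are polynomials, hence analytic at x = 0.
p(0) = -3,  q(0) = 0.
Indicial equation: r(r-1) + p(0) r + q(0) = 0, i.e. r^2 + (p(0) - 1) r + q(0) = 0, i.e. r^2 - 4 r = 0.
Discriminant: (-4)^2 - 4(0) = 16, so r = (4 ± 4)/2.
Solving: r_1 = 4, r_2 = 0.

indicial: r^2 - 4 r = 0; roots r_1 = 4, r_2 = 0


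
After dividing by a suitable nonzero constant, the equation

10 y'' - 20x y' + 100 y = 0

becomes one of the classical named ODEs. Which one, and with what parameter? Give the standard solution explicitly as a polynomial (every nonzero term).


All three coefficients share the factor 10; dividing through by 10 gives  y'' - 2x y' + 10 y = 0.
This matches the Hermite equation y'' - 2x y' + 2n y = 0 with 2n = 10, so n = 5; the polynomial solution is H_5(x).
With y = sum_k a_k x^k, matching x^k gives (k+2)(k+1) a_{k+2} = 2(k - n) a_k = 2(k - 5) a_k. The right side vanishes at k = 5, so the series with the parity of 5 terminates at degree 5.
Standard normalization: leading coefficient of H_n is 2^n, so a_5 = 2^5 = 32. Work downward with a_k = (k+1)(k+2) a_{k+2} / (2(k - n)):
  a_3 = (4)(5)(32) / (2(3 - 5)) = 640/(-4) = -160
  a_1 = (2)(3)(-160) / (2(1 - 5)) = -960/(-8) = 120
Hence H_5(x) = 32 x^5 - 160 x^3 + 120 x.

H_5(x); series = 32 x^5 - 160 x^3 + 120 x


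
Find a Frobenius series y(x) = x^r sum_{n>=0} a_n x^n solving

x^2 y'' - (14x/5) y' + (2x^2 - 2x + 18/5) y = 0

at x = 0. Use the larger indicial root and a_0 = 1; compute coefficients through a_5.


Write in Frobenius form y'' + (p(x)/x) y' + (q(x)/x^2) y = 0:
  p(x) = -14/5,  q(x) = 2x^2 - 2x + 18/5.
Indicial equation: r(r-1) + (-14/5) r + (18/5) = 0 -> roots r_1 = 2, r_2 = 9/5.
Take r = r_1 = 2. Let y(x) = x^r sum_{n>=0} a_n x^n with a_0 = 1.
Substitute y = x^r sum a_n x^n and match x^{r+n}. The recurrence is
  D(n) a_n - 2 a_{n-1} + 2 a_{n-2} = 0,  where D(n) = (r+n)(r+n-1) + (-14/5)(r+n) + (18/5).
  a_n = [2 a_{n-1} - 2 a_{n-2}] / D(n).
Since the indicial polynomial factors as (r - r_1)(r - r_2), D(n) = (r_1 + n - r_1)(r_1 + n - r_2) = n(n + 1/5).
Evaluating step by step (a_0 = 1):
  n = 1: D(1) = 1(1 + 1/5) = 6/5; numerator = 2(1) = 2; a_1 = (2)/(6/5) = 5/3
  n = 2: D(2) = 2(2 + 1/5) = 22/5; numerator = 2(5/3) - 2(1) = 4/3; a_2 = (4/3)/(22/5) = 10/33
  n = 3: D(3) = 3(3 + 1/5) = 48/5; numerator = 2(10/33) - 2(5/3) = -30/11; a_3 = (-30/11)/(48/5) = -25/88
  n = 4: D(4) = 4(4 + 1/5) = 84/5; numerator = 2(-25/88) - 2(10/33) = -155/132; a_4 = (-155/132)/(84/5) = -775/11088
  n = 5: D(5) = 5(5 + 1/5) = 26; numerator = 2(-775/11088) - 2(-25/88) = 2375/5544; a_5 = (2375/5544)/(26) = 2375/144144

r = 2; a_0 = 1; a_1 = 5/3; a_2 = 10/33; a_3 = -25/88; a_4 = -775/11088; a_5 = 2375/144144


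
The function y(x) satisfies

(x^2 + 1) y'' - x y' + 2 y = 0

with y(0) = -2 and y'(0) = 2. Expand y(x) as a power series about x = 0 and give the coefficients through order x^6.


Ansatz: y(x) = sum_{n>=0} a_n x^n, so y'(x) = sum_{n>=1} n a_n x^(n-1) and y''(x) = sum_{n>=2} n(n-1) a_n x^(n-2).
Substitute into P(x) y'' + Q(x) y' + R(x) y = 0 with P(x) = x^2 + 1, Q(x) = -x, R(x) = 2, and match powers of x.
Initial conditions: a_0 = -2, a_1 = 2.
Setting the coefficient of each power of x to zero and solving order by order (substituting the coefficients already found):
  x^0: 2 a_2 + 2 a_0 = 0  ->  2 a_2 = -2 a_0 = 4  ->  a_2 = 2
  x^1: 6 a_3 + a_1 = 0  ->  6 a_3 = -a_1 = -2  ->  a_3 = -1/3
  x^2: 12 a_4 + 2 a_2 = 0  ->  12 a_4 = -2 a_2 = -4  ->  a_4 = -1/3
  x^3: 20 a_5 + 5 a_3 = 0  ->  20 a_5 = -5 a_3 = 5/3  ->  a_5 = 1/12
  x^4: 30 a_6 + 10 a_4 = 0  ->  30 a_6 = -10 a_4 = 10/3  ->  a_6 = 1/9
Truncated series: y(x) = -2 + 2 x + 2 x^2 - (1/3) x^3 - (1/3) x^4 + (1/12) x^5 + (1/9) x^6 + O(x^7).

a_0 = -2; a_1 = 2; a_2 = 2; a_3 = -1/3; a_4 = -1/3; a_5 = 1/12; a_6 = 1/9


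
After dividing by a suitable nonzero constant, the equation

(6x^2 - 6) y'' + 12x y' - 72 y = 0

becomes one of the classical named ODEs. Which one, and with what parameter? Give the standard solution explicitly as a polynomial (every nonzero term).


All three coefficients share the factor -6; dividing through by -6 gives  (1 - x^2) y'' - 2x y' + 12 y = 0.
This matches the Legendre equation (1 - x^2) y'' - 2x y' + n(n+1) y = 0 (note the -2x y' term) with n(n+1) = 12, so n = 3; the polynomial solution is P_3(x).
With y = sum_k a_k x^k, matching x^k gives (k+2)(k+1) a_{k+2} = [k(k+1) - n(n+1)] a_k = (k - 3)(k + 4) a_k. The right side vanishes at k = 3, so the series with the parity of 3 terminates at degree 3.
Standard normalization (P_n(1) = 1): leading coefficient (2n)!/(2^n (n!)^2) = 720/(8*36) = 5/2, so a_3 = 5/2. Work downward with a_k = (k+1)(k+2) a_{k+2} / ((k - 3)(k + 4)):
  a_1 = (2)(3)(5/2) / ((1 - 3)(1 + 4)) = 15/(-10) = -3/2
Hence P_3(x) = 5 x^3/2 - 3 x/2.

P_3(x); series = 5 x^3/2 - 3 x/2


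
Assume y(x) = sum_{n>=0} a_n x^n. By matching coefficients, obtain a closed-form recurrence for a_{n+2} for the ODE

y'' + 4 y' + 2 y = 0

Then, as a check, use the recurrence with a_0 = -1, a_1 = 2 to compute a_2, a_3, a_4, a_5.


Substitute y = sum_n a_n x^n.
y''(x) has coefficient (n+2)(n+1) a_{n+2} at x^n;
4 y'(x) has coefficient 4 (n+1) a_{n+1} at x^n;
2 y(x) has coefficient 2 a_n at x^n.
Matching x^n: (n+2)(n+1) a_{n+2} + 4 (n+1) a_{n+1} + 2 a_n = 0.
Thus a_{n+2} = [-4 (n+1) a_{n+1} - 2 a_n] / ((n+1)(n+2)).

Check with a_0 = -1, a_1 = 2 (apply the recurrence for n = 0, 1, 2, 3): a_0 = -1, a_1 = 2, a_2 = -3, a_3 = 10/3, a_4 = -17/6, a_5 = 29/15.

a_(n+2) = [-4 (n+1) a_(n+1) - 2 a_n] / ((n+1)(n+2)); check: a_0 = -1, a_1 = 2, a_2 = -3, a_3 = 10/3, a_4 = -17/6, a_5 = 29/15


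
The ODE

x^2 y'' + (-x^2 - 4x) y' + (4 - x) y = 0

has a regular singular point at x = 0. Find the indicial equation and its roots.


Divide by x^2 to reach normal form y'' + P_1(x) y' + P_2(x) y = 0 with P_1(x) = -1 - 4/x and P_2(x) = -1/x + 4/x^2.
x = 0 is a singular point because the y'-coefficient -1 - 4/x has a pole at x = 0 and the y-coefficient -1/x + 4/x^2 has a pole at x = 0.
It is a regular singular point because x P_1(x) = p(x) = -x - 4 and x^2 P_2(x) = q(x) = 4 - x are polynomials, hence analytic at x = 0.
p(0) = -4,  q(0) = 4.
Indicial equation: r(r-1) + p(0) r + q(0) = 0, i.e. r^2 + (p(0) - 1) r + q(0) = 0, i.e. r^2 - 5 r + 4 = 0.
Discriminant: (-5)^2 - 4(4) = 9, so r = (5 ± 3)/2.
Solving: r_1 = 4, r_2 = 1.

indicial: r^2 - 5 r + 4 = 0; roots r_1 = 4, r_2 = 1


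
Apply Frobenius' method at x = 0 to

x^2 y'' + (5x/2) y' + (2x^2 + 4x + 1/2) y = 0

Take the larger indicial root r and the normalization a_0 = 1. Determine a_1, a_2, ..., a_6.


Write in Frobenius form y'' + (p(x)/x) y' + (q(x)/x^2) y = 0:
  p(x) = 5/2,  q(x) = 2x^2 + 4x + 1/2.
Indicial equation: r(r-1) + (5/2) r + (1/2) = 0 -> roots r_1 = -1/2, r_2 = -1.
Take r = r_1 = -1/2. Let y(x) = x^r sum_{n>=0} a_n x^n with a_0 = 1.
Substitute y = x^r sum a_n x^n and match x^{r+n}. The recurrence is
  D(n) a_n + 4 a_{n-1} + 2 a_{n-2} = 0,  where D(n) = (r+n)(r+n-1) + (5/2)(r+n) + (1/2).
  a_n = [-4 a_{n-1} - 2 a_{n-2}] / D(n).
Since the indicial polynomial factors as (r - r_1)(r - r_2), D(n) = (r_1 + n - r_1)(r_1 + n - r_2) = n(n + 1/2).
Evaluating step by step (a_0 = 1):
  n = 1: D(1) = 1(1 + 1/2) = 3/2; numerator = -4(1) = -4; a_1 = (-4)/(3/2) = -8/3
  n = 2: D(2) = 2(2 + 1/2) = 5; numerator = -4(-8/3) - 2(1) = 26/3; a_2 = (26/3)/(5) = 26/15
  n = 3: D(3) = 3(3 + 1/2) = 21/2; numerator = -4(26/15) - 2(-8/3) = -8/5; a_3 = (-8/5)/(21/2) = -16/105
  n = 4: D(4) = 4(4 + 1/2) = 18; numerator = -4(-16/105) - 2(26/15) = -20/7; a_4 = (-20/7)/(18) = -10/63
  n = 5: D(5) = 5(5 + 1/2) = 55/2; numerator = -4(-10/63) - 2(-16/105) = 296/315; a_5 = (296/315)/(55/2) = 592/17325
  n = 6: D(6) = 6(6 + 1/2) = 39; numerator = -4(592/17325) - 2(-10/63) = 348/1925; a_6 = (348/1925)/(39) = 116/25025

r = -1/2; a_0 = 1; a_1 = -8/3; a_2 = 26/15; a_3 = -16/105; a_4 = -10/63; a_5 = 592/17325; a_6 = 116/25025


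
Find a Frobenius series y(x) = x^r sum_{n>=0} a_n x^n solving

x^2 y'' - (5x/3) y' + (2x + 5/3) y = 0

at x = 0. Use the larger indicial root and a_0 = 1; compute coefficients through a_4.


Write in Frobenius form y'' + (p(x)/x) y' + (q(x)/x^2) y = 0:
  p(x) = -5/3,  q(x) = 2x + 5/3.
Indicial equation: r(r-1) + (-5/3) r + (5/3) = 0 -> roots r_1 = 5/3, r_2 = 1.
Take r = r_1 = 5/3. Let y(x) = x^r sum_{n>=0} a_n x^n with a_0 = 1.
Substitute y = x^r sum a_n x^n and match x^{r+n}. The recurrence is
  D(n) a_n + 2 a_{n-1} = 0,  where D(n) = (r+n)(r+n-1) + (-5/3)(r+n) + (5/3).
  a_n = -2 / D(n) * a_{n-1}.
Since the indicial polynomial factors as (r - r_1)(r - r_2), D(n) = (r_1 + n - r_1)(r_1 + n - r_2) = n(n + 2/3).
Evaluating step by step (a_0 = 1):
  n = 1: D(1) = 1(1 + 2/3) = 5/3; numerator = -2(1) = -2; a_1 = (-2)/(5/3) = -6/5
  n = 2: D(2) = 2(2 + 2/3) = 16/3; numerator = -2(-6/5) = 12/5; a_2 = (12/5)/(16/3) = 9/20
  n = 3: D(3) = 3(3 + 2/3) = 11; numerator = -2(9/20) = -9/10; a_3 = (-9/10)/(11) = -9/110
  n = 4: D(4) = 4(4 + 2/3) = 56/3; numerator = -2(-9/110) = 9/55; a_4 = (9/55)/(56/3) = 27/3080

r = 5/3; a_0 = 1; a_1 = -6/5; a_2 = 9/20; a_3 = -9/110; a_4 = 27/3080


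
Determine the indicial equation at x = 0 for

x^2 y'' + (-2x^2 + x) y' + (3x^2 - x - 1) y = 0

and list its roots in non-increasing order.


Divide by x^2 to reach normal form y'' + P_1(x) y' + P_2(x) y = 0 with P_1(x) = -2 + 1/x and P_2(x) = 3 - 1/x - 1/x^2.
x = 0 is a singular point because the y'-coefficient -2 + 1/x has a pole at x = 0 and the y-coefficient 3 - 1/x - 1/x^2 has a pole at x = 0.
It is a regular singular point because x P_1(x) = p(x) = 1 - 2x and x^2 P_2(x) = q(x) = 3x^2 - x - 1 are polynomials, hence analytic at x = 0.
p(0) = 1,  q(0) = -1.
Indicial equation: r(r-1) + p(0) r + q(0) = 0, i.e. r^2 + (p(0) - 1) r + q(0) = 0, i.e. r^2 - 1 = 0.
Discriminant: (0)^2 - 4(-1) = 4, so r = (0 ± 2)/2.
Solving: r_1 = 1, r_2 = -1.

indicial: r^2 - 1 = 0; roots r_1 = 1, r_2 = -1


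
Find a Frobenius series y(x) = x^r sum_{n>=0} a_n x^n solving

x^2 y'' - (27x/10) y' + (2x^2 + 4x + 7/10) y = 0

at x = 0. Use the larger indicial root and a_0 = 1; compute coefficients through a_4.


Write in Frobenius form y'' + (p(x)/x) y' + (q(x)/x^2) y = 0:
  p(x) = -27/10,  q(x) = 2x^2 + 4x + 7/10.
Indicial equation: r(r-1) + (-27/10) r + (7/10) = 0 -> roots r_1 = 7/2, r_2 = 1/5.
Take r = r_1 = 7/2. Let y(x) = x^r sum_{n>=0} a_n x^n with a_0 = 1.
Substitute y = x^r sum a_n x^n and match x^{r+n}. The recurrence is
  D(n) a_n + 4 a_{n-1} + 2 a_{n-2} = 0,  where D(n) = (r+n)(r+n-1) + (-27/10)(r+n) + (7/10).
  a_n = [-4 a_{n-1} - 2 a_{n-2}] / D(n).
Since the indicial polynomial factors as (r - r_1)(r - r_2), D(n) = (r_1 + n - r_1)(r_1 + n - r_2) = n(n + 33/10).
Evaluating step by step (a_0 = 1):
  n = 1: D(1) = 1(1 + 33/10) = 43/10; numerator = -4(1) = -4; a_1 = (-4)/(43/10) = -40/43
  n = 2: D(2) = 2(2 + 33/10) = 53/5; numerator = -4(-40/43) - 2(1) = 74/43; a_2 = (74/43)/(53/5) = 370/2279
  n = 3: D(3) = 3(3 + 33/10) = 189/10; numerator = -4(370/2279) - 2(-40/43) = 2760/2279; a_3 = (2760/2279)/(189/10) = 9200/143577
  n = 4: D(4) = 4(4 + 33/10) = 146/5; numerator = -4(9200/143577) - 2(370/2279) = -1940/3339; a_4 = (-1940/3339)/(146/5) = -4850/243747

r = 7/2; a_0 = 1; a_1 = -40/43; a_2 = 370/2279; a_3 = 9200/143577; a_4 = -4850/243747


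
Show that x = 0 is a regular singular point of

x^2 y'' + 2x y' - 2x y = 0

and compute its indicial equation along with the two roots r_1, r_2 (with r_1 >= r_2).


Divide by x^2 to reach normal form y'' + P_1(x) y' + P_2(x) y = 0 with P_1(x) = 2/x and P_2(x) = -2/x.
x = 0 is a singular point because the y'-coefficient 2/x has a pole at x = 0 and the y-coefficient -2/x has a pole at x = 0.
It is a regular singular point because x P_1(x) = p(x) = 2 and x^2 P_2(x) = q(x) = -2x are polynomials, hence analytic at x = 0.
p(0) = 2,  q(0) = 0.
Indicial equation: r(r-1) + p(0) r + q(0) = 0, i.e. r^2 + (p(0) - 1) r + q(0) = 0, i.e. r^2 + 1 r = 0.
Discriminant: (1)^2 - 4(0) = 1, so r = (-1 ± 1)/2.
Solving: r_1 = 0, r_2 = -1.

indicial: r^2 + 1 r = 0; roots r_1 = 0, r_2 = -1


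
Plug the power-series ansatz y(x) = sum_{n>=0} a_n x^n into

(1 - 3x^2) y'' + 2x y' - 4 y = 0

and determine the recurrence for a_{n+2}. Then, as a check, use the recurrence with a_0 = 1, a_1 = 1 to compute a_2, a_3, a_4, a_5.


Substitute y = sum_n a_n x^n.
(1 - 3 x^2) y'' contributes (n+2)(n+1) a_{n+2} - 3 n(n-1) a_n at x^n.
2 x y'(x) contributes 2 n a_n at x^n.
-4 y(x) contributes -4 a_n at x^n.
Matching x^n: (n+2)(n+1) a_{n+2} + (-3 n(n-1) + 2 n - 4) a_n = 0.
Thus a_{n+2} = (3 n(n-1) - 2 n + 4) / ((n+1)(n+2)) * a_n.

Check with a_0 = 1, a_1 = 1 (apply the recurrence for n = 0, 1, 2, 3): a_0 = 1, a_1 = 1, a_2 = 2, a_3 = 1/3, a_4 = 1, a_5 = 4/15.

a_(n+2) = (3 n(n-1) - 2 n + 4) / ((n+1)(n+2)) * a_n; check: a_0 = 1, a_1 = 1, a_2 = 2, a_3 = 1/3, a_4 = 1, a_5 = 4/15


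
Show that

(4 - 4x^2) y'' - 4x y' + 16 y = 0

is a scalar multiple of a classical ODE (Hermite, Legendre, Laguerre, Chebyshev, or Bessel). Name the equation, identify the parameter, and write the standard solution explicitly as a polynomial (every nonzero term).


All three coefficients share the factor 4; dividing through by 4 gives  (1 - x^2) y'' - x y' + 4 y = 0.
This matches the Chebyshev equation (1 - x^2) y'' - x y' + n^2 y = 0 (note the -x y' term, not -2x y') with n^2 = 4, so n = 2; the polynomial solution is T_2(x).
With y = sum_k a_k x^k, matching x^k gives (k+2)(k+1) a_{k+2} = (k^2 - n^2) a_k = (k - 2)(k + 2) a_k. The right side vanishes at k = 2, so the series with the parity of 2 terminates at degree 2.
Standard normalization: leading coefficient of T_n is 2^(n-1), so a_2 = 2^1 = 2. Work downward with a_k = (k+1)(k+2) a_{k+2} / ((k - 2)(k + 2)):
  a_0 = (1)(2)(2) / ((0 - 2)(0 + 2)) = 4/(-4) = -1
Hence T_2(x) = 2 x^2 - 1.

T_2(x); series = 2 x^2 - 1


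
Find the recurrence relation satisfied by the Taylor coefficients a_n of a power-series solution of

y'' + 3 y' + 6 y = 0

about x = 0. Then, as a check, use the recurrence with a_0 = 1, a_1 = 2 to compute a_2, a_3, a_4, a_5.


Substitute y = sum_n a_n x^n.
y''(x) has coefficient (n+2)(n+1) a_{n+2} at x^n;
3 y'(x) has coefficient 3 (n+1) a_{n+1} at x^n;
6 y(x) has coefficient 6 a_n at x^n.
Matching x^n: (n+2)(n+1) a_{n+2} + 3 (n+1) a_{n+1} + 6 a_n = 0.
Thus a_{n+2} = [-3 (n+1) a_{n+1} - 6 a_n] / ((n+1)(n+2)).

Check with a_0 = 1, a_1 = 2 (apply the recurrence for n = 0, 1, 2, 3): a_0 = 1, a_1 = 2, a_2 = -6, a_3 = 4, a_4 = 0, a_5 = -6/5.

a_(n+2) = [-3 (n+1) a_(n+1) - 6 a_n] / ((n+1)(n+2)); check: a_0 = 1, a_1 = 2, a_2 = -6, a_3 = 4, a_4 = 0, a_5 = -6/5


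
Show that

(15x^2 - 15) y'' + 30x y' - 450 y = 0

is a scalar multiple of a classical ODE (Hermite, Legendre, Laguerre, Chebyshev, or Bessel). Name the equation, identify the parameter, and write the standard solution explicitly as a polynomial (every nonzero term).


All three coefficients share the factor -15; dividing through by -15 gives  (1 - x^2) y'' - 2x y' + 30 y = 0.
This matches the Legendre equation (1 - x^2) y'' - 2x y' + n(n+1) y = 0 (note the -2x y' term) with n(n+1) = 30, so n = 5; the polynomial solution is P_5(x).
With y = sum_k a_k x^k, matching x^k gives (k+2)(k+1) a_{k+2} = [k(k+1) - n(n+1)] a_k = (k - 5)(k + 6) a_k. The right side vanishes at k = 5, so the series with the parity of 5 terminates at degree 5.
Standard normalization (P_n(1) = 1): leading coefficient (2n)!/(2^n (n!)^2) = 3628800/(32*14400) = 63/8, so a_5 = 63/8. Work downward with a_k = (k+1)(k+2) a_{k+2} / ((k - 5)(k + 6)):
  a_3 = (4)(5)(63/8) / ((3 - 5)(3 + 6)) = (315/2)/(-18) = -35/4
  a_1 = (2)(3)(-35/4) / ((1 - 5)(1 + 6)) = (-105/2)/(-28) = 15/8
Hence P_5(x) = 63 x^5/8 - 35 x^3/4 + 15 x/8.

P_5(x); series = 63 x^5/8 - 35 x^3/4 + 15 x/8


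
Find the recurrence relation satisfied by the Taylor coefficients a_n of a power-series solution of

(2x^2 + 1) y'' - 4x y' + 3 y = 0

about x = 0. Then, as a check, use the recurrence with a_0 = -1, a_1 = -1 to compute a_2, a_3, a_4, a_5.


Substitute y = sum_n a_n x^n.
(1 + 2 x^2) y'' contributes (n+2)(n+1) a_{n+2} + 2 n(n-1) a_n at x^n.
-4 x y'(x) contributes -4 n a_n at x^n.
3 y(x) contributes 3 a_n at x^n.
Matching x^n: (n+2)(n+1) a_{n+2} + (2 n(n-1) - 4 n + 3) a_n = 0.
Thus a_{n+2} = (-2 n(n-1) + 4 n - 3) / ((n+1)(n+2)) * a_n.

Check with a_0 = -1, a_1 = -1 (apply the recurrence for n = 0, 1, 2, 3): a_0 = -1, a_1 = -1, a_2 = 3/2, a_3 = -1/6, a_4 = 1/8, a_5 = 1/40.

a_(n+2) = (-2 n(n-1) + 4 n - 3) / ((n+1)(n+2)) * a_n; check: a_0 = -1, a_1 = -1, a_2 = 3/2, a_3 = -1/6, a_4 = 1/8, a_5 = 1/40


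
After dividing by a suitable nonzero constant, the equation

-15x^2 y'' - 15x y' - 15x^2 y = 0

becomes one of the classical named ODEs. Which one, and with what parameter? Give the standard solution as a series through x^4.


All three coefficients share the factor -15; dividing through by -15 gives  x^2 y'' + x y' + x^2 y = 0.
This matches the Bessel equation x^2 y'' + x y' + (x^2 - nu^2) y = 0 with nu^2 = 0, so nu = 0; the solution bounded at x = 0 is J_0(x).
Frobenius at x = 0: indicial roots ±nu; for r = nu the recurrence k(k + 2nu) c_k = -c_{k-2} gives the standard series J_nu(x) = sum_{k>=0} (-1)^k / (k! (k+nu)!) (x/2)^(2k+nu). Evaluate the first 3 terms:
  k = 0: (-1)^0 / (0! * 0! * 2^0) x^0 = 1/(1*1*1) x^0 = (1) x^0
  k = 1: (-1)^1 / (1! * 1! * 2^2) x^2 = -1/(1*1*4) x^2 = (-1/4) x^2
  k = 2: (-1)^2 / (2! * 2! * 2^4) x^4 = 1/(2*2*16) x^4 = (1/64) x^4
Hence J_0(x) = x^4/64 - x^2/4 + 1 + ....

J_0(x); series = x^4/64 - x^2/4 + 1


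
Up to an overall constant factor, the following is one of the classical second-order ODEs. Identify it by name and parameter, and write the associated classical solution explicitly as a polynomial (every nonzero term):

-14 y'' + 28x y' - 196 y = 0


All three coefficients share the factor -14; dividing through by -14 gives  y'' - 2x y' + 14 y = 0.
This matches the Hermite equation y'' - 2x y' + 2n y = 0 with 2n = 14, so n = 7; the polynomial solution is H_7(x).
With y = sum_k a_k x^k, matching x^k gives (k+2)(k+1) a_{k+2} = 2(k - n) a_k = 2(k - 7) a_k. The right side vanishes at k = 7, so the series with the parity of 7 terminates at degree 7.
Standard normalization: leading coefficient of H_n is 2^n, so a_7 = 2^7 = 128. Work downward with a_k = (k+1)(k+2) a_{k+2} / (2(k - n)):
  a_5 = (6)(7)(128) / (2(5 - 7)) = 5376/(-4) = -1344
  a_3 = (4)(5)(-1344) / (2(3 - 7)) = -26880/(-8) = 3360
  a_1 = (2)(3)(3360) / (2(1 - 7)) = 20160/(-12) = -1680
Hence H_7(x) = 128 x^7 - 1344 x^5 + 3360 x^3 - 1680 x.

H_7(x); series = 128 x^7 - 1344 x^5 + 3360 x^3 - 1680 x


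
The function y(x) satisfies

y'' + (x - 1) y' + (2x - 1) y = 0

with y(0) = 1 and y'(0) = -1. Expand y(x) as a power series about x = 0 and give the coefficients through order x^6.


Ansatz: y(x) = sum_{n>=0} a_n x^n, so y'(x) = sum_{n>=1} n a_n x^(n-1) and y''(x) = sum_{n>=2} n(n-1) a_n x^(n-2).
Substitute into P(x) y'' + Q(x) y' + R(x) y = 0 with P(x) = 1, Q(x) = x - 1, R(x) = 2x - 1, and match powers of x.
Initial conditions: a_0 = 1, a_1 = -1.
Setting the coefficient of each power of x to zero and solving order by order (substituting the coefficients already found):
  x^0: 2 a_2 - a_1 - a_0 = 0  ->  2 a_2 = a_1 + a_0 = 0  ->  a_2 = 0
  x^1: 6 a_3 - 2 a_2 + 2 a_0 = 0  ->  6 a_3 = 2 a_2 - 2 a_0 = -2  ->  a_3 = -1/3
  x^2: 12 a_4 - 3 a_3 + a_2 + 2 a_1 = 0  ->  12 a_4 = 3 a_3 - a_2 - 2 a_1 = 1  ->  a_4 = 1/12
  x^3: 20 a_5 - 4 a_4 + 2 a_3 + 2 a_2 = 0  ->  20 a_5 = 4 a_4 - 2 a_3 - 2 a_2 = 1  ->  a_5 = 1/20
  x^4: 30 a_6 - 5 a_5 + 3 a_4 + 2 a_3 = 0  ->  30 a_6 = 5 a_5 - 3 a_4 - 2 a_3 = 2/3  ->  a_6 = 1/45
Truncated series: y(x) = 1 - x - (1/3) x^3 + (1/12) x^4 + (1/20) x^5 + (1/45) x^6 + O(x^7).

a_0 = 1; a_1 = -1; a_2 = 0; a_3 = -1/3; a_4 = 1/12; a_5 = 1/20; a_6 = 1/45


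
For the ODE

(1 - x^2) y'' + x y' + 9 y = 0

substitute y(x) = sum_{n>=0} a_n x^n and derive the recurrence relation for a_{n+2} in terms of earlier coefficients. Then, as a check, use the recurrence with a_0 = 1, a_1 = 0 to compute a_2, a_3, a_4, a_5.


Substitute y = sum_n a_n x^n.
(1 - 1 x^2) y'' contributes (n+2)(n+1) a_{n+2} - n(n-1) a_n at x^n.
x y'(x) contributes n a_n at x^n.
9 y(x) contributes 9 a_n at x^n.
Matching x^n: (n+2)(n+1) a_{n+2} + (-n(n-1) + n + 9) a_n = 0.
Thus a_{n+2} = (n(n-1) - n - 9) / ((n+1)(n+2)) * a_n.

Check with a_0 = 1, a_1 = 0 (apply the recurrence for n = 0, 1, 2, 3): a_0 = 1, a_1 = 0, a_2 = -9/2, a_3 = 0, a_4 = 27/8, a_5 = 0.

a_(n+2) = (n(n-1) - n - 9) / ((n+1)(n+2)) * a_n; check: a_0 = 1, a_1 = 0, a_2 = -9/2, a_3 = 0, a_4 = 27/8, a_5 = 0


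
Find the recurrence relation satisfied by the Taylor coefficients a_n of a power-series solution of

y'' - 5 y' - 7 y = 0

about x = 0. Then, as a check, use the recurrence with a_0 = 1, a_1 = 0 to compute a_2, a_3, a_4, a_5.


Substitute y = sum_n a_n x^n.
y''(x) has coefficient (n+2)(n+1) a_{n+2} at x^n;
-5 y'(x) has coefficient -5 (n+1) a_{n+1} at x^n;
-7 y(x) has coefficient -7 a_n at x^n.
Matching x^n: (n+2)(n+1) a_{n+2} - 5 (n+1) a_{n+1} - 7 a_n = 0.
Thus a_{n+2} = [5 (n+1) a_{n+1} + 7 a_n] / ((n+1)(n+2)).

Check with a_0 = 1, a_1 = 0 (apply the recurrence for n = 0, 1, 2, 3): a_0 = 1, a_1 = 0, a_2 = 7/2, a_3 = 35/6, a_4 = 28/3, a_5 = 91/8.

a_(n+2) = [5 (n+1) a_(n+1) + 7 a_n] / ((n+1)(n+2)); check: a_0 = 1, a_1 = 0, a_2 = 7/2, a_3 = 35/6, a_4 = 28/3, a_5 = 91/8
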